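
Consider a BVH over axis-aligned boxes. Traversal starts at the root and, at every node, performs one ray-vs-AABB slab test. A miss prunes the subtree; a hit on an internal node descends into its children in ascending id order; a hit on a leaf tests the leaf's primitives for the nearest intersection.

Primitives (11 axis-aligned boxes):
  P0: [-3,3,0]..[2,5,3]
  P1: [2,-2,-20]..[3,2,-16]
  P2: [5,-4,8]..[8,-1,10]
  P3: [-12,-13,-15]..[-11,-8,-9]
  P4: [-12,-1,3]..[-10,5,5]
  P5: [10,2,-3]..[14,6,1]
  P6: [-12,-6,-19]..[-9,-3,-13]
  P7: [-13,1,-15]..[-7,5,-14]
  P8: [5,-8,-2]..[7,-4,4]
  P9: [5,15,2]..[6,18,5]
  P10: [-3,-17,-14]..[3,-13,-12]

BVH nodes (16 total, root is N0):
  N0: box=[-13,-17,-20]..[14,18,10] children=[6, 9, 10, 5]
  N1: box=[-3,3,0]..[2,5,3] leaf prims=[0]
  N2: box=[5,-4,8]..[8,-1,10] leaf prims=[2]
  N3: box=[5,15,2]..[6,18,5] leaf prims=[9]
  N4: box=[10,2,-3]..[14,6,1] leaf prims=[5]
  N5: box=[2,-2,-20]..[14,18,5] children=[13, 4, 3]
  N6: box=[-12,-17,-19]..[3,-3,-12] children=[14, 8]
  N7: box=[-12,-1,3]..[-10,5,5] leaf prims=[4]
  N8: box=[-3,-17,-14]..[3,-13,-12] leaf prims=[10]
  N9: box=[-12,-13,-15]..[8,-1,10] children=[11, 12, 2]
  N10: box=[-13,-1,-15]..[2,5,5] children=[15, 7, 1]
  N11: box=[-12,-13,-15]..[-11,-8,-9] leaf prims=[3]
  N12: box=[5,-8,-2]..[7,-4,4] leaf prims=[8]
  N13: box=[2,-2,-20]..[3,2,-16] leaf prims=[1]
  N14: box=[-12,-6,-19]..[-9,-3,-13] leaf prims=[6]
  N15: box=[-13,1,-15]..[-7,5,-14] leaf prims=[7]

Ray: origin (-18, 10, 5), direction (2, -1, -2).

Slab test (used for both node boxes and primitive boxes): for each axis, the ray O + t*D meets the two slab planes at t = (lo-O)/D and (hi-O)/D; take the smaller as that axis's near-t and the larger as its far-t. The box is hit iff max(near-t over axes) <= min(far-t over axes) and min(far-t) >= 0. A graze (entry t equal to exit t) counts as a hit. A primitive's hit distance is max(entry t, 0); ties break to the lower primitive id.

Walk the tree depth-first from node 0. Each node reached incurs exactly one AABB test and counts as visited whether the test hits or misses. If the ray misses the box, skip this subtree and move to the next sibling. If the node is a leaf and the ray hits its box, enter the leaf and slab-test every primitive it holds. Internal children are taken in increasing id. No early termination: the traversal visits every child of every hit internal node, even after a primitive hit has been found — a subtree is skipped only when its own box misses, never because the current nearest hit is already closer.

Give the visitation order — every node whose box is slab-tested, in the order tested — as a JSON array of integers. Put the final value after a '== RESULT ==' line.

Traverse from the root:
N0 x:[5/2,16] y:[-8,27] z:[-5/2,25/2] -> hit [5/2,25/2], descend [5, 6, 9, 10]
  N5 x:[10,16] y:[-8,12] z:[0,25/2] -> hit [10,12], descend [3, 4, 13]
    N3 x:[23/2,12] y:[-8,-5] z:[0,3/2] -> miss, prune
    N4 x:[14,16] y:[4,8] z:[2,4] -> miss, prune
    N13 x:[10,21/2] y:[8,12] z:[21/2,25/2] -> hit [21/2,21/2] leaf, test {P1@t=21/2}
  N6 x:[3,21/2] y:[13,27] z:[17/2,12] -> miss, prune
  N9 x:[3,13] y:[11,23] z:[-5/2,10] -> miss, prune
  N10 x:[5/2,10] y:[5,11] z:[0,10] -> hit [5,10], descend [1, 7, 15]
    N1 x:[15/2,10] y:[5,7] z:[1,5/2] -> miss, prune
    N7 x:[3,4] y:[5,11] z:[0,1] -> miss, prune
    N15 x:[5/2,11/2] y:[5,9] z:[19/2,10] -> miss, prune

Summary -> nodes [0, 5, 3, 4, 13, 6, 9, 10, 1, 7, 15]; box-tests=11; leaf-entries=1; first=P1

== RESULT ==
[0, 5, 3, 4, 13, 6, 9, 10, 1, 7, 15]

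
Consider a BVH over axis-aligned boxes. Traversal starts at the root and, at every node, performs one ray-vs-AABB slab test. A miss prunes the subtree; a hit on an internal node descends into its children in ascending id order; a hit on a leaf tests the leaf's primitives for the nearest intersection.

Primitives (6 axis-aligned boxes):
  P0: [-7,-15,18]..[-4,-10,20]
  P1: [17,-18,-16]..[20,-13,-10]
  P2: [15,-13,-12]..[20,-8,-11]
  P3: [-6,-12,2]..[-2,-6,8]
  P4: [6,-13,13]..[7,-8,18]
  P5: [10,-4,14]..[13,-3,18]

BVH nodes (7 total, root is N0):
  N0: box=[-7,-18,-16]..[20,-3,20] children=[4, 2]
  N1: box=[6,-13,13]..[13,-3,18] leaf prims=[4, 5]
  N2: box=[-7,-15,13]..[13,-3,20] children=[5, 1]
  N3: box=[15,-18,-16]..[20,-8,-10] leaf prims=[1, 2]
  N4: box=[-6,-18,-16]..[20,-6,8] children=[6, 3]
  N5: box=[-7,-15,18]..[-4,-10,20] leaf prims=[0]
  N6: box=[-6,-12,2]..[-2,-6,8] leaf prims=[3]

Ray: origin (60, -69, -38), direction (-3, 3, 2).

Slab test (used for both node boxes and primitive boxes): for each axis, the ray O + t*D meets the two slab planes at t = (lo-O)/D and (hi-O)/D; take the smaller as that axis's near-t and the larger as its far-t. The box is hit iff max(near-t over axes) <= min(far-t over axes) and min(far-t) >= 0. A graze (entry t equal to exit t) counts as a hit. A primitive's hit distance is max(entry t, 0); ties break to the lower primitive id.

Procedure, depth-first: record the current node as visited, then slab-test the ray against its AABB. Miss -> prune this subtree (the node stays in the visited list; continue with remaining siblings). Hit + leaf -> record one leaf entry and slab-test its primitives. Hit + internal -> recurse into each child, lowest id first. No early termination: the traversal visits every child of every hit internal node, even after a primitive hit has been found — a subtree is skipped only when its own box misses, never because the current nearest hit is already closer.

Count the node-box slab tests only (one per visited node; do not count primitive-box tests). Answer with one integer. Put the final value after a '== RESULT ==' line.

Traverse from the root:
N0 x:[40/3,67/3] y:[17,22] z:[11,29] -> hit [17,22], descend [2, 4]
  N2 x:[47/3,67/3] y:[18,22] z:[51/2,29] -> miss, prune
  N4 x:[40/3,22] y:[17,21] z:[11,23] -> hit [17,21], descend [3, 6]
    N3 x:[40/3,15] y:[17,61/3] z:[11,14] -> miss, prune
    N6 x:[62/3,22] y:[19,21] z:[20,23] -> hit [62/3,21] leaf, test {P3@t=62/3}

Visited [0, 2, 4, 3, 6]. Tests: 5 box, 1 leaf. Nearest: P3.

== RESULT ==
5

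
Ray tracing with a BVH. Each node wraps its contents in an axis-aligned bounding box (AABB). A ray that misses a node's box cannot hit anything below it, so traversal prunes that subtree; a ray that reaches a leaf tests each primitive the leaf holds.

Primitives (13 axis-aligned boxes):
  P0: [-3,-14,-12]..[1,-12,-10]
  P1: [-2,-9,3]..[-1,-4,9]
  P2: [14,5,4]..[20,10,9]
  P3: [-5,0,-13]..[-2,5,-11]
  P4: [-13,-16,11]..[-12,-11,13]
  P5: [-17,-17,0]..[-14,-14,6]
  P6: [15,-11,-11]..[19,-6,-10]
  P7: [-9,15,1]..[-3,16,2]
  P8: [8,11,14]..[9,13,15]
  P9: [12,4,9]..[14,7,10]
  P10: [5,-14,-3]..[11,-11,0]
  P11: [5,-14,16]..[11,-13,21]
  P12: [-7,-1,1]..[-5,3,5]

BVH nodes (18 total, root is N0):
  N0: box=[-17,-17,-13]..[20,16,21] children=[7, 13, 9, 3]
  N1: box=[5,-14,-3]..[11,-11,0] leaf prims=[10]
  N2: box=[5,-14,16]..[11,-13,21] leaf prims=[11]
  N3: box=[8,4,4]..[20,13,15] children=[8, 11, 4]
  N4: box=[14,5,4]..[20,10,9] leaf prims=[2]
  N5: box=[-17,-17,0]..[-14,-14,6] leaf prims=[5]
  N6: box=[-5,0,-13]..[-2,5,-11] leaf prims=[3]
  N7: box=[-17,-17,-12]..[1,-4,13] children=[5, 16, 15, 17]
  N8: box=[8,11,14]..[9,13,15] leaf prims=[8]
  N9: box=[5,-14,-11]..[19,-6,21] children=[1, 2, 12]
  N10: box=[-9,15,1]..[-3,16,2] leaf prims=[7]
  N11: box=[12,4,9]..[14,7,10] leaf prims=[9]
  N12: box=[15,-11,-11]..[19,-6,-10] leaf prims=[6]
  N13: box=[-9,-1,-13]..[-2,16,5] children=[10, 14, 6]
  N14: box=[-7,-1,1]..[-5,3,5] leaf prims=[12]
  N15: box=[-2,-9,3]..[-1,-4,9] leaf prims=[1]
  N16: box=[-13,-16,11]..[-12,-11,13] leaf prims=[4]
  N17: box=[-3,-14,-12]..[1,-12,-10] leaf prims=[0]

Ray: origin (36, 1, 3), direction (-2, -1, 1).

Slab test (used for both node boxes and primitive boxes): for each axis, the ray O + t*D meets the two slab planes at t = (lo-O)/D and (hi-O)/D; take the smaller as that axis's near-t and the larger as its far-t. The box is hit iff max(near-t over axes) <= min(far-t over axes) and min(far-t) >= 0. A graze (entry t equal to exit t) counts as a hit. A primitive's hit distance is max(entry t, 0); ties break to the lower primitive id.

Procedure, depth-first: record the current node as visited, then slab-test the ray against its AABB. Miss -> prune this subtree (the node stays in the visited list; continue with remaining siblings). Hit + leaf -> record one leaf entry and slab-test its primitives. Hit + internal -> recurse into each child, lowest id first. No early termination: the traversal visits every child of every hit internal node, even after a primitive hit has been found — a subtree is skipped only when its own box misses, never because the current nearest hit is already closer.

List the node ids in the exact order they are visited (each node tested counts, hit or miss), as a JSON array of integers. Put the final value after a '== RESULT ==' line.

Walk:
N0 x:[8,53/2] y:[-15,18] z:[-16,18] -> hit [8,18], descend [3, 7, 9, 13]
  N3 x:[8,14] y:[-12,-3] z:[1,12] -> miss, prune
  N7 x:[35/2,53/2] y:[5,18] z:[-15,10] -> miss, prune
  N9 x:[17/2,31/2] y:[7,15] z:[-14,18] -> hit [17/2,15], descend [1, 2, 12]
    N1 x:[25/2,31/2] y:[12,15] z:[-6,-3] -> miss, prune
    N2 x:[25/2,31/2] y:[14,15] z:[13,18] -> hit [14,15] leaf, test {P11@t=14}
    N12 x:[17/2,21/2] y:[7,12] z:[-14,-13] -> miss, prune
  N13 x:[19,45/2] y:[-15,2] z:[-16,2] -> miss, prune

order=[0, 3, 7, 9, 1, 2, 12, 13]  |boxes|=8  |leaves|=1  hit=P11

== RESULT ==
[0, 3, 7, 9, 1, 2, 12, 13]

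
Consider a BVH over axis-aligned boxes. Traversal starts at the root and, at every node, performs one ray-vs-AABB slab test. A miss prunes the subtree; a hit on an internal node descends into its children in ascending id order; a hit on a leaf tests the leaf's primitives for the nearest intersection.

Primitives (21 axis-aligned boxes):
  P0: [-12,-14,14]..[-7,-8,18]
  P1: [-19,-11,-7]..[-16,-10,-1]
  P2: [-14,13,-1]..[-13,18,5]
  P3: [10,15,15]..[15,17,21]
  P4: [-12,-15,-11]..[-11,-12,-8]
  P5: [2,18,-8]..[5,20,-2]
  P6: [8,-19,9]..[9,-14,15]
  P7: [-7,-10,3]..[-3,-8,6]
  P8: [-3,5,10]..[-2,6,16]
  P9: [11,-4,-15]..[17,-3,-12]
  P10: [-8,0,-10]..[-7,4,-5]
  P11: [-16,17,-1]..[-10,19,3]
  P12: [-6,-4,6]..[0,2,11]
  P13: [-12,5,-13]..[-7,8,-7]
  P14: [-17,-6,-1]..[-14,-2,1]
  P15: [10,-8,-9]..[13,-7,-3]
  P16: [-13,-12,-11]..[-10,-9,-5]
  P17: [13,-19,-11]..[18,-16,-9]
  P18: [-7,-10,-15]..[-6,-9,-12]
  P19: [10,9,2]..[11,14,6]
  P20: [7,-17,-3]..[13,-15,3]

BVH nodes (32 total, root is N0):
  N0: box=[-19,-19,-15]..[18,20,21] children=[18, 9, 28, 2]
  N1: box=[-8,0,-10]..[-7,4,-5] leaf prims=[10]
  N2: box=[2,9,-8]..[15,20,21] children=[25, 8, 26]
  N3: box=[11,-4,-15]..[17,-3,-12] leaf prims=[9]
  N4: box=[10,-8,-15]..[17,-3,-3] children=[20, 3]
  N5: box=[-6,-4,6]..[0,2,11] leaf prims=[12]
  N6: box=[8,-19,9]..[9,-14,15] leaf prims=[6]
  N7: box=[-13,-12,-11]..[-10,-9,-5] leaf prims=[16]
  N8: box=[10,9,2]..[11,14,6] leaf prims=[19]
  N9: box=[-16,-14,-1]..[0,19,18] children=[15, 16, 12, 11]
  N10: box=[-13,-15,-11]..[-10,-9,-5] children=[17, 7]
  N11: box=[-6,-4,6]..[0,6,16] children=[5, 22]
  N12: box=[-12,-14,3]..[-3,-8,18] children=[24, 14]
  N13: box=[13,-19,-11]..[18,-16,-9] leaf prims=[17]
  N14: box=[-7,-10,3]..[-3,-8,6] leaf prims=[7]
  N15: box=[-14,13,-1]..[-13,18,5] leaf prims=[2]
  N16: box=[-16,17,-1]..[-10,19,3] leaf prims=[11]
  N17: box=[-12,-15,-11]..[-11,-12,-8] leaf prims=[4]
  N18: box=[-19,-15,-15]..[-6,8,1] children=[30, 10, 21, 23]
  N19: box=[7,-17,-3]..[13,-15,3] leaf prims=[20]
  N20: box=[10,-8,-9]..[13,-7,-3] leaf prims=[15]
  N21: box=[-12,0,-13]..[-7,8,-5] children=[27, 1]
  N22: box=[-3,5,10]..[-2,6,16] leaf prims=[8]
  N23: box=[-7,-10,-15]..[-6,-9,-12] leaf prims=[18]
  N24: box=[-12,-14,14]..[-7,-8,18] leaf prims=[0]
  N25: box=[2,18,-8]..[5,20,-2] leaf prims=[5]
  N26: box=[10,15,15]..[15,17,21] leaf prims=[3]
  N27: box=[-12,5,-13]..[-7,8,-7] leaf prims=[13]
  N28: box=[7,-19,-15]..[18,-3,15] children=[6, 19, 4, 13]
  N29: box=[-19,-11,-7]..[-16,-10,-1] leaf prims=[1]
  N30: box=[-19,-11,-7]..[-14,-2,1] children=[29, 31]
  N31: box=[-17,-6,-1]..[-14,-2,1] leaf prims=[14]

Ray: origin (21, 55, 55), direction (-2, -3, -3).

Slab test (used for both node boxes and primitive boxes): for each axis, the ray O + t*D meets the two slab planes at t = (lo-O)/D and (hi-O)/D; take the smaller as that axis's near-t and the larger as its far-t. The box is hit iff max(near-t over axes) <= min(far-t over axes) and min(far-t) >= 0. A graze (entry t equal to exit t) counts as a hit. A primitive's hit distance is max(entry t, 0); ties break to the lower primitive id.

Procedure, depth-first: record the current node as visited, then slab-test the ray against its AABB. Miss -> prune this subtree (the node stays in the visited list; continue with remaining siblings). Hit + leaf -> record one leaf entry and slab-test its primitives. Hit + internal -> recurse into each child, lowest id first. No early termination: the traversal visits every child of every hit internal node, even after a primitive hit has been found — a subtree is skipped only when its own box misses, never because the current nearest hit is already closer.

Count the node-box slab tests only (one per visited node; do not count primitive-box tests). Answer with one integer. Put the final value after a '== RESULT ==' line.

Walk:
N0 x:[3/2,20] y:[35/3,74/3] z:[34/3,70/3] -> hit [35/3,20], descend [2, 9, 18, 28]
  N2 x:[3,19/2] y:[35/3,46/3] z:[34/3,21] -> miss, prune
  N9 x:[21/2,37/2] y:[12,23] z:[37/3,56/3] -> hit [37/3,37/2], descend [11, 12, 15, 16]
    N11 x:[21/2,27/2] y:[49/3,59/3] z:[13,49/3] -> miss, prune
    N12 x:[12,33/2] y:[21,23] z:[37/3,52/3] -> miss, prune
    N15 x:[17,35/2] y:[37/3,14] z:[50/3,56/3] -> miss, prune
    N16 x:[31/2,37/2] y:[12,38/3] z:[52/3,56/3] -> miss, prune
  N18 x:[27/2,20] y:[47/3,70/3] z:[18,70/3] -> hit [18,20], descend [10, 21, 23, 30]
    N10 x:[31/2,17] y:[64/3,70/3] z:[20,22] -> miss, prune
    N21 x:[14,33/2] y:[47/3,55/3] z:[20,68/3] -> miss, prune
    N23 x:[27/2,14] y:[64/3,65/3] z:[67/3,70/3] -> miss, prune
    N30 x:[35/2,20] y:[19,22] z:[18,62/3] -> hit [19,20], descend [29, 31]
      N29 x:[37/2,20] y:[65/3,22] z:[56/3,62/3] -> miss, prune
      N31 x:[35/2,19] y:[19,61/3] z:[18,56/3] -> miss, prune
  N28 x:[3/2,7] y:[58/3,74/3] z:[40/3,70/3] -> miss, prune

Summary -> nodes [0, 2, 9, 11, 12, 15, 16, 18, 10, 21, 23, 30, 29, 31, 28]; box-tests=15; leaf-entries=0; first=miss

== RESULT ==
15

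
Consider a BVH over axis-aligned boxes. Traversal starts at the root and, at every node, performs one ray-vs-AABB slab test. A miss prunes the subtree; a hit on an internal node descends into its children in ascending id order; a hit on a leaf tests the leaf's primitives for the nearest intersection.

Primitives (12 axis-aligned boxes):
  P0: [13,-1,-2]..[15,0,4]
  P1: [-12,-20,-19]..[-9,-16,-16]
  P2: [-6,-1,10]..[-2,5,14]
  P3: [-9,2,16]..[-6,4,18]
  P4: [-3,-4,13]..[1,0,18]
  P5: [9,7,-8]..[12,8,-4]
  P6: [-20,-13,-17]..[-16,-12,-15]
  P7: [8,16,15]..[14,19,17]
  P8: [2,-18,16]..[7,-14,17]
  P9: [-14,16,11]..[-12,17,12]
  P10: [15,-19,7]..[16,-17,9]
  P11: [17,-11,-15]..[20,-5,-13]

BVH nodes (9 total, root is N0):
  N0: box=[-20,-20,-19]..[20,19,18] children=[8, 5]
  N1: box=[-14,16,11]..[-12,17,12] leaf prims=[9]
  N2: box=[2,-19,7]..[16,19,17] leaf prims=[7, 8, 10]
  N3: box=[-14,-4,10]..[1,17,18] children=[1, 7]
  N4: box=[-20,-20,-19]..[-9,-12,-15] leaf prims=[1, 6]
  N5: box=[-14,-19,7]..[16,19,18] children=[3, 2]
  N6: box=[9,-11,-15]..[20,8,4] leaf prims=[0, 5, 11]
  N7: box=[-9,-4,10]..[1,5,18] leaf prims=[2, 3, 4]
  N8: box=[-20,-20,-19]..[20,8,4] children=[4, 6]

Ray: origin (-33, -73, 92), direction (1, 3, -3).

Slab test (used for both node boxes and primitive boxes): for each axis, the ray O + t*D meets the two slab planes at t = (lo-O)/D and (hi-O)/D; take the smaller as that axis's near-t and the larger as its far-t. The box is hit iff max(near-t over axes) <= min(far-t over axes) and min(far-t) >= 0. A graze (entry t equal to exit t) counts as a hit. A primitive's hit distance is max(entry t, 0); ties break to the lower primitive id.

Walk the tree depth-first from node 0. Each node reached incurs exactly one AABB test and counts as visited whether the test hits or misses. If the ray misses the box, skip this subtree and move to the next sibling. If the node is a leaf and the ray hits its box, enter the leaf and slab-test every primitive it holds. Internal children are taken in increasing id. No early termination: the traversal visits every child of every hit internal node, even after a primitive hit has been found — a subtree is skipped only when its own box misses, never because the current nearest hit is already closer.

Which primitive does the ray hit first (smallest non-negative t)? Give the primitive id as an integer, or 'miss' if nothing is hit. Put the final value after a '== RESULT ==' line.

Walk:
N0 x:[13,53] y:[53/3,92/3] z:[74/3,37] -> hit [74/3,92/3], descend [5, 8]
  N5 x:[19,49] y:[18,92/3] z:[74/3,85/3] -> hit [74/3,85/3], descend [2, 3]
    N2 x:[35,49] y:[18,92/3] z:[25,85/3] -> miss, prune
    N3 x:[19,34] y:[23,30] z:[74/3,82/3] -> hit [74/3,82/3], descend [1, 7]
      N1 x:[19,21] y:[89/3,30] z:[80/3,27] -> miss, prune
      N7 x:[24,34] y:[23,26] z:[74/3,82/3] -> hit [74/3,26] leaf, test {P2(miss), P3@t=25, P4(miss)}
  N8 x:[13,53] y:[53/3,27] z:[88/3,37] -> miss, prune

7 AABB tests over nodes [0, 5, 2, 3, 1, 7, 8]; 1 leaf entered; closest P3.

== RESULT ==
3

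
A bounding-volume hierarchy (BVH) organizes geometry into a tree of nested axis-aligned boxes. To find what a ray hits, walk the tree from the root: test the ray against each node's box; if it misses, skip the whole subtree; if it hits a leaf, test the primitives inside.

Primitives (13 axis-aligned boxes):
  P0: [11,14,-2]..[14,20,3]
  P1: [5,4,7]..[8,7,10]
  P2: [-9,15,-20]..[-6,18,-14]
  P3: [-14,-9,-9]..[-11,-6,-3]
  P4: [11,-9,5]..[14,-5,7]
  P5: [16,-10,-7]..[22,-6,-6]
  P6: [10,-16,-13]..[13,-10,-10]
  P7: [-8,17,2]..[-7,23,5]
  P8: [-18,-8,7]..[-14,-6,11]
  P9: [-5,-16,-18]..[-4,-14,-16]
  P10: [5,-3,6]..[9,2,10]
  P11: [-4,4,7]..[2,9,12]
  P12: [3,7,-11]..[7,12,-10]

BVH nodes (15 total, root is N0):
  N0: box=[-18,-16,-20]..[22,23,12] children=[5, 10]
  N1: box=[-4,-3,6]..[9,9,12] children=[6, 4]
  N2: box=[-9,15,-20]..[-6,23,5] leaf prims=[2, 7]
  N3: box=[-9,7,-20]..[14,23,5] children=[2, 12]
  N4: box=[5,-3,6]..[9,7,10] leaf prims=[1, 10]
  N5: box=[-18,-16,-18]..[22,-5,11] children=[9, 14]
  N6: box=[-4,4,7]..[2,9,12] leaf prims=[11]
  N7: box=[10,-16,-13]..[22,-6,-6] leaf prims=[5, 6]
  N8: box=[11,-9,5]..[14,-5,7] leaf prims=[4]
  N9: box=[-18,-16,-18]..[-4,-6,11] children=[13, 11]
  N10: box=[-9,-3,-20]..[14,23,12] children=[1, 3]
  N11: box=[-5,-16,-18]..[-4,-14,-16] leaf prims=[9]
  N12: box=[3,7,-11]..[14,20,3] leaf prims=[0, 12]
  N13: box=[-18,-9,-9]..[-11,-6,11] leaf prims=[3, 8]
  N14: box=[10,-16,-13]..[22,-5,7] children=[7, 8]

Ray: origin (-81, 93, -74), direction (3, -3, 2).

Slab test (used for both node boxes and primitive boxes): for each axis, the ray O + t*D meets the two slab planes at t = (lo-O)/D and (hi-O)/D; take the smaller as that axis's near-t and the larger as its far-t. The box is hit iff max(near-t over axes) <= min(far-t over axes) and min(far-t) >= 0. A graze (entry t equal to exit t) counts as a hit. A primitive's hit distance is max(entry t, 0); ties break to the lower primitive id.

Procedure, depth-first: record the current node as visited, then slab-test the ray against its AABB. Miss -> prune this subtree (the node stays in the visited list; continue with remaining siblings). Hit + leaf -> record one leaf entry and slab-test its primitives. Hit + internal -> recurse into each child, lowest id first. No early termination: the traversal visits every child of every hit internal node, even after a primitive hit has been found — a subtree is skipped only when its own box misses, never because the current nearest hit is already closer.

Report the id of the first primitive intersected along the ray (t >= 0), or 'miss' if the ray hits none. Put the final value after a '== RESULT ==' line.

Trace the traversal:
N0 x:[21,103/3] y:[70/3,109/3] z:[27,43] -> hit [27,103/3], descend [5, 10]
  N5 x:[21,103/3] y:[98/3,109/3] z:[28,85/2] -> hit [98/3,103/3], descend [9, 14]
    N9 x:[21,77/3] y:[33,109/3] z:[28,85/2] -> miss, prune
    N14 x:[91/3,103/3] y:[98/3,109/3] z:[61/2,81/2] -> hit [98/3,103/3], descend [7, 8]
      N7 x:[91/3,103/3] y:[33,109/3] z:[61/2,34] -> hit [33,34] leaf, test {P5@t=67/2, P6(miss)}
      N8 x:[92/3,95/3] y:[98/3,34] z:[79/2,81/2] -> miss, prune
  N10 x:[24,95/3] y:[70/3,32] z:[27,43] -> hit [27,95/3], descend [1, 3]
    N1 x:[77/3,30] y:[28,32] z:[40,43] -> miss, prune
    N3 x:[24,95/3] y:[70/3,86/3] z:[27,79/2] -> hit [27,86/3], descend [2, 12]
      N2 x:[24,25] y:[70/3,26] z:[27,79/2] -> miss, prune
      N12 x:[28,95/3] y:[73/3,86/3] z:[63/2,77/2] -> miss, prune

order=[0, 5, 9, 14, 7, 8, 10, 1, 3, 2, 12]  |boxes|=11  |leaves|=1  hit=P5

== RESULT ==
5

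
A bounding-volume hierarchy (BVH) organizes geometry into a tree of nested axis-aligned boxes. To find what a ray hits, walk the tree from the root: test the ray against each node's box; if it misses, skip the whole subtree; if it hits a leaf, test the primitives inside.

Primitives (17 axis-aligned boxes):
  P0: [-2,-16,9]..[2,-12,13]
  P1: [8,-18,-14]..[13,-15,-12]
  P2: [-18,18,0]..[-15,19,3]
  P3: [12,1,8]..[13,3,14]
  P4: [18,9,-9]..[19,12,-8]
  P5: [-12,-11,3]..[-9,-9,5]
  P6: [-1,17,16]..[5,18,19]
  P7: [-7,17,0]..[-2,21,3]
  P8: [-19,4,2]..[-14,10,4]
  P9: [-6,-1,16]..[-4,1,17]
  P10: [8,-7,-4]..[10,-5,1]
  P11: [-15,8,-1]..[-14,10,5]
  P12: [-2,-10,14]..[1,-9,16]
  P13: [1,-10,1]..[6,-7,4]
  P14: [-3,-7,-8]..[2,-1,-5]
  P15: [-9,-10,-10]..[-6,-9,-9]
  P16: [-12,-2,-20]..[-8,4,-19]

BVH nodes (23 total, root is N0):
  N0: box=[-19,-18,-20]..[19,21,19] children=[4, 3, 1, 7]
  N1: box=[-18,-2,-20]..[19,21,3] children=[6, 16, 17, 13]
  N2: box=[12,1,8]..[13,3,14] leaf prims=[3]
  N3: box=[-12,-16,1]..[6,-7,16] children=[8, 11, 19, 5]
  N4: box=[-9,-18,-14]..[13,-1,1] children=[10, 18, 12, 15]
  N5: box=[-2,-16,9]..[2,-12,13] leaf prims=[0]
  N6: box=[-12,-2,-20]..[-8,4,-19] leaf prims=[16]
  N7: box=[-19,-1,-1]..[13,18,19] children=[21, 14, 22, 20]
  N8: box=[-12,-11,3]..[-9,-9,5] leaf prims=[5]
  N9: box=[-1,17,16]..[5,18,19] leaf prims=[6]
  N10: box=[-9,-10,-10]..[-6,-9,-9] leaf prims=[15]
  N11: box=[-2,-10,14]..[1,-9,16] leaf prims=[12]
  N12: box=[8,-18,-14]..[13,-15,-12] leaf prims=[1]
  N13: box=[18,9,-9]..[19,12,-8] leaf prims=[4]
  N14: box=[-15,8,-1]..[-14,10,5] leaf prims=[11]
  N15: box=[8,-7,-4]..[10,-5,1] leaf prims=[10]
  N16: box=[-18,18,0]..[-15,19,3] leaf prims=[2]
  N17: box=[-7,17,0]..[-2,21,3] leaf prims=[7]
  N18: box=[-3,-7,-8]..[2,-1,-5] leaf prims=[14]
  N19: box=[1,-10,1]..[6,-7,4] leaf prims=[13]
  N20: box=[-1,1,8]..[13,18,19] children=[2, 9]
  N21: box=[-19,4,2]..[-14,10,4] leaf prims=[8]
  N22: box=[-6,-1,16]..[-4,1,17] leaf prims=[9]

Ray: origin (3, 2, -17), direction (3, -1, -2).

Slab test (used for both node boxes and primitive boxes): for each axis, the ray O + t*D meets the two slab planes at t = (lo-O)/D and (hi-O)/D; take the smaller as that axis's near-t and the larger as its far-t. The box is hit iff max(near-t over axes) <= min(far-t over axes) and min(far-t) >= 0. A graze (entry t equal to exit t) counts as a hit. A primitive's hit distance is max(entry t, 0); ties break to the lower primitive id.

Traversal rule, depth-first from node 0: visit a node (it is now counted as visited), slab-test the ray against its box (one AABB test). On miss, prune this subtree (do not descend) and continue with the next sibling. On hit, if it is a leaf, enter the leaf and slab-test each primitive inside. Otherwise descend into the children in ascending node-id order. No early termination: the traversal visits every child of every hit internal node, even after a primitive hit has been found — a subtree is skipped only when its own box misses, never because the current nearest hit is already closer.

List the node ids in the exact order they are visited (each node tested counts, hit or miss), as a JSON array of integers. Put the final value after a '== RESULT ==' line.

Trace the traversal:
N0 x:[-22/3,16/3] y:[-19,20] z:[-18,3/2] -> hit [-22/3,3/2], descend [1, 3, 4, 7]
  N1 x:[-7,16/3] y:[-19,4] z:[-10,3/2] -> hit [-7,3/2], descend [6, 13, 16, 17]
    N6 x:[-5,-11/3] y:[-2,4] z:[1,3/2] -> miss, prune
    N13 x:[5,16/3] y:[-10,-7] z:[-9/2,-4] -> miss, prune
    N16 x:[-7,-6] y:[-17,-16] z:[-10,-17/2] -> miss, prune
    N17 x:[-10/3,-5/3] y:[-19,-15] z:[-10,-17/2] -> miss, prune
  N3 x:[-5,1] y:[9,18] z:[-33/2,-9] -> miss, prune
  N4 x:[-4,10/3] y:[3,20] z:[-9,-3/2] -> miss, prune
  N7 x:[-22/3,10/3] y:[-16,3] z:[-18,-8] -> miss, prune

Summary -> nodes [0, 1, 6, 13, 16, 17, 3, 4, 7]; box-tests=9; leaf-entries=0; first=miss

== RESULT ==
[0, 1, 6, 13, 16, 17, 3, 4, 7]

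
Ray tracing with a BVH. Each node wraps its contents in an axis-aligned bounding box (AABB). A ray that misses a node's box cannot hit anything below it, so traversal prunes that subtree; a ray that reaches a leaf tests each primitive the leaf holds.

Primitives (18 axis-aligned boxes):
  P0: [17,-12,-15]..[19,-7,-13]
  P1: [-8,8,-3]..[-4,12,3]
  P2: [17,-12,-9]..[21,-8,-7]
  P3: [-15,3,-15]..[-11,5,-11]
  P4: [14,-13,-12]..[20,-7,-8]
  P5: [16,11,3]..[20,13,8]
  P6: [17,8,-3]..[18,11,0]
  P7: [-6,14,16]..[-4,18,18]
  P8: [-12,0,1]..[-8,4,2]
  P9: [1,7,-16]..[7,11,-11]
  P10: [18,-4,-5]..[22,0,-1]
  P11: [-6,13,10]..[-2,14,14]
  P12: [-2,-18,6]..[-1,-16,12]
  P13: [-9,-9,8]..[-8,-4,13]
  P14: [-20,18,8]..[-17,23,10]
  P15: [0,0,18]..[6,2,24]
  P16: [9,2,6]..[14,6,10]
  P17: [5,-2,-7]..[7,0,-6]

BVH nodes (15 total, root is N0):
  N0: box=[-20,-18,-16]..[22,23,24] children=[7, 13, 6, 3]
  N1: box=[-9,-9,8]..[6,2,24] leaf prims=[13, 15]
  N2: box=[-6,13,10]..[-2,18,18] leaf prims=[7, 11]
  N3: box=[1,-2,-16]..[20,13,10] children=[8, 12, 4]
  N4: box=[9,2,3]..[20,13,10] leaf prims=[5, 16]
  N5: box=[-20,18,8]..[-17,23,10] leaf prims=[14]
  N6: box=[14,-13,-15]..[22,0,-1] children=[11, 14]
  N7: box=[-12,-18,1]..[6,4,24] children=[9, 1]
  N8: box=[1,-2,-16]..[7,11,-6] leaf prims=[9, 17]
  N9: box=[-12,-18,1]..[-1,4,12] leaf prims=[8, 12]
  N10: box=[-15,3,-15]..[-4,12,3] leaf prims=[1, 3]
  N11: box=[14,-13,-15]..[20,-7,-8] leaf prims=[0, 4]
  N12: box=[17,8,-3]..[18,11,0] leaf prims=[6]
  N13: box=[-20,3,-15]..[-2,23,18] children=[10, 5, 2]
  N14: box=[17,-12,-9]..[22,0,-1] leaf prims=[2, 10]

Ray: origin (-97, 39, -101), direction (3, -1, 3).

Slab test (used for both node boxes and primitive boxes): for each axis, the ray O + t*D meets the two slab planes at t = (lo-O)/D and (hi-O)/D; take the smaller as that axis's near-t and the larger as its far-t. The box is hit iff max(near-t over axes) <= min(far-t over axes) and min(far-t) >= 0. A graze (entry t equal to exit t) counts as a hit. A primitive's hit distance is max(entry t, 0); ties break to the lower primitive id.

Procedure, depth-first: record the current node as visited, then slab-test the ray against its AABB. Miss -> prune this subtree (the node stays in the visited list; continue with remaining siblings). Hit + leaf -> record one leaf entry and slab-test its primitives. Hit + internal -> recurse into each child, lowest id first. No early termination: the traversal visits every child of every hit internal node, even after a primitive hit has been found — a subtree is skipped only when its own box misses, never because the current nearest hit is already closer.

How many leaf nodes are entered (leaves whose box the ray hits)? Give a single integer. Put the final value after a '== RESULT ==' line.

Walk:
N0 x:[77/3,119/3] y:[16,57] z:[85/3,125/3] -> hit [85/3,119/3], descend [3, 6, 7, 13]
  N3 x:[98/3,39] y:[26,41] z:[85/3,37] -> hit [98/3,37], descend [4, 8, 12]
    N4 x:[106/3,39] y:[26,37] z:[104/3,37] -> hit [106/3,37] leaf, test {P5(miss), P16@t=107/3}
    N8 x:[98/3,104/3] y:[28,41] z:[85/3,95/3] -> miss, prune
    N12 x:[38,115/3] y:[28,31] z:[98/3,101/3] -> miss, prune
  N6 x:[37,119/3] y:[39,52] z:[86/3,100/3] -> miss, prune
  N7 x:[85/3,103/3] y:[35,57] z:[34,125/3] -> miss, prune
  N13 x:[77/3,95/3] y:[16,36] z:[86/3,119/3] -> hit [86/3,95/3], descend [2, 5, 10]
    N2 x:[91/3,95/3] y:[21,26] z:[37,119/3] -> miss, prune
    N5 x:[77/3,80/3] y:[16,21] z:[109/3,37] -> miss, prune
    N10 x:[82/3,31] y:[27,36] z:[86/3,104/3] -> hit [86/3,31] leaf, test {P1(miss), P3(miss)}

11 AABB tests over nodes [0, 3, 4, 8, 12, 6, 7, 13, 2, 5, 10]; 2 leaves entered; closest P16.

== RESULT ==
2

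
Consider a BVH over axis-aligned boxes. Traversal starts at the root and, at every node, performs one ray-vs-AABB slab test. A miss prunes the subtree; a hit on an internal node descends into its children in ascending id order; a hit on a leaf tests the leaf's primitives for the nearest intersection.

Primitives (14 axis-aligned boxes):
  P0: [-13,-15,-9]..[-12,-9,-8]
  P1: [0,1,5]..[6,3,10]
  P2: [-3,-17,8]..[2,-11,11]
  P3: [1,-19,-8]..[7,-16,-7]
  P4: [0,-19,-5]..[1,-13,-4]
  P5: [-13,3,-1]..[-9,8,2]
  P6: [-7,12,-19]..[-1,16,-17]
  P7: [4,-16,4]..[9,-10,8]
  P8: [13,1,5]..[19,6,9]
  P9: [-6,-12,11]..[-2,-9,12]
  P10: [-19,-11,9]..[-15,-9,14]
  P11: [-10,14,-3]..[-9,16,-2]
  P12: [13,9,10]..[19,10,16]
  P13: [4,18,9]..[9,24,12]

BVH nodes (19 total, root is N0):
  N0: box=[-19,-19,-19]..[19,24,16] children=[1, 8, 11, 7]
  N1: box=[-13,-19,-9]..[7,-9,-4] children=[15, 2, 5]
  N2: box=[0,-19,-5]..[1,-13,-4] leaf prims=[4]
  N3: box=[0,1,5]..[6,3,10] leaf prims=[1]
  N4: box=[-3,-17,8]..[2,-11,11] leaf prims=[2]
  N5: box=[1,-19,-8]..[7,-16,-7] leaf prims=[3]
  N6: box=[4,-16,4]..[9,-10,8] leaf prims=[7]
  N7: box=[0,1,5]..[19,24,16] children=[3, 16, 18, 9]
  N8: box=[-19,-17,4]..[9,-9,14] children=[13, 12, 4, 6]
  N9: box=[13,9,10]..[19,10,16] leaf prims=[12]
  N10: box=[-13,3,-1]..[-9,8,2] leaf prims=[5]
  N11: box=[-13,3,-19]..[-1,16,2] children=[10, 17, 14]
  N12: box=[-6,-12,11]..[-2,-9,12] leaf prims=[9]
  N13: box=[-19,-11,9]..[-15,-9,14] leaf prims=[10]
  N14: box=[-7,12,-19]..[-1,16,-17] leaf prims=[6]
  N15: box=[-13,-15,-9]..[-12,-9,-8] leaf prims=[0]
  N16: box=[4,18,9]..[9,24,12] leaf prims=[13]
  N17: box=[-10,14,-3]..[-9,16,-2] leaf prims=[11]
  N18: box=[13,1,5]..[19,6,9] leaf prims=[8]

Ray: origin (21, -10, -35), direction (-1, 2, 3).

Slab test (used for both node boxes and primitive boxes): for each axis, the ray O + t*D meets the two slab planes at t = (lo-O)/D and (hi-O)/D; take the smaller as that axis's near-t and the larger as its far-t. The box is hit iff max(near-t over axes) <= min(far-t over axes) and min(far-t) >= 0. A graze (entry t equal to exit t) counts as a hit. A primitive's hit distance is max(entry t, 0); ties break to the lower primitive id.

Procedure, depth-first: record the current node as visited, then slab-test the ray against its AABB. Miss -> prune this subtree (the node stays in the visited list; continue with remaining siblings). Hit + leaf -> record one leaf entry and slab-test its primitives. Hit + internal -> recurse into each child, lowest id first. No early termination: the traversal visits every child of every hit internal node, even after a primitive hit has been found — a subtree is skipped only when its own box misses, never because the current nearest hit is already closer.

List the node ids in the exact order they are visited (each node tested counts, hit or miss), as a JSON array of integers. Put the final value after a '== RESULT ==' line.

Trace the traversal:
N0 x:[2,40] y:[-9/2,17] z:[16/3,17] -> hit [16/3,17], descend [1, 7, 8, 11]
  N1 x:[14,34] y:[-9/2,1/2] z:[26/3,31/3] -> miss, prune
  N7 x:[2,21] y:[11/2,17] z:[40/3,17] -> hit [40/3,17], descend [3, 9, 16, 18]
    N3 x:[15,21] y:[11/2,13/2] z:[40/3,15] -> miss, prune
    N9 x:[2,8] y:[19/2,10] z:[15,17] -> miss, prune
    N16 x:[12,17] y:[14,17] z:[44/3,47/3] -> hit [44/3,47/3] leaf, test {P13@t=44/3}
    N18 x:[2,8] y:[11/2,8] z:[40/3,44/3] -> miss, prune
  N8 x:[12,40] y:[-7/2,1/2] z:[13,49/3] -> miss, prune
  N11 x:[22,34] y:[13/2,13] z:[16/3,37/3] -> miss, prune

9 AABB tests over nodes [0, 1, 7, 3, 9, 16, 18, 8, 11]; 1 leaf entered; closest P13.

== RESULT ==
[0, 1, 7, 3, 9, 16, 18, 8, 11]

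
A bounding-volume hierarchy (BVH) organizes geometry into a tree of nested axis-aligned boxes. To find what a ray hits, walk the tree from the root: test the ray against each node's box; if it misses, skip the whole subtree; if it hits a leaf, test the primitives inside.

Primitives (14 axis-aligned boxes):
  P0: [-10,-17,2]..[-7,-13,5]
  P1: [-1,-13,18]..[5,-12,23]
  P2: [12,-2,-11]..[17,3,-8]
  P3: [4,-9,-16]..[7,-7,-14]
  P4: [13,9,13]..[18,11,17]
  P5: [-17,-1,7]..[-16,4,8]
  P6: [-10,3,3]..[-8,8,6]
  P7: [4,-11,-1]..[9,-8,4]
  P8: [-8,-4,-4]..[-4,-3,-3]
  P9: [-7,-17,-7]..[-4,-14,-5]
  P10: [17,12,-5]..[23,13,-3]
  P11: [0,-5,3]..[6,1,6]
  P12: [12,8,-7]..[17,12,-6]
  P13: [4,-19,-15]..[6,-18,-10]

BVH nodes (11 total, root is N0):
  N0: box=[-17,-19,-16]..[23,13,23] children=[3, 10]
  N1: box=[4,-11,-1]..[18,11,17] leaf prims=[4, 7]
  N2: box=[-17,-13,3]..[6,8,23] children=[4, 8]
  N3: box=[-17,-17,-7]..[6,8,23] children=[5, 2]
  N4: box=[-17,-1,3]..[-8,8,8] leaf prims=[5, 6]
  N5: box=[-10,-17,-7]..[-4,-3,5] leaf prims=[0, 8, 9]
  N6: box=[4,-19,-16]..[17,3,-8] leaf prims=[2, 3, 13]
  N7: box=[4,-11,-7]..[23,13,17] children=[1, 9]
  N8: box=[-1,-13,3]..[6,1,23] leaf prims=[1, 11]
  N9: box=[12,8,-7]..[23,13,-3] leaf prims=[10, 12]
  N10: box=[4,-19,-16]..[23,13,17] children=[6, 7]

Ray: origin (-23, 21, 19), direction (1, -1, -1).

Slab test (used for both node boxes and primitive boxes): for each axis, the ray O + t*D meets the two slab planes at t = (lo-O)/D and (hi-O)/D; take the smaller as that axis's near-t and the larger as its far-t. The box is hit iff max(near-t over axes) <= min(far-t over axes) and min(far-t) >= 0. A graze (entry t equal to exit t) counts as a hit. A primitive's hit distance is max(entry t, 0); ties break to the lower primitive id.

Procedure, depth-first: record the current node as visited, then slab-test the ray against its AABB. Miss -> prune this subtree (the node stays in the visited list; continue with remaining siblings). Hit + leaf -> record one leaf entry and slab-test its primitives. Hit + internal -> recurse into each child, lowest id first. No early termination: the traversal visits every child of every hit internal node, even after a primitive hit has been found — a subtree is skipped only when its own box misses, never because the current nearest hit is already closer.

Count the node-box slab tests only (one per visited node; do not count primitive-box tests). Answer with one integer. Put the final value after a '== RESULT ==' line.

Walk:
N0 x:[6,46] y:[8,40] z:[-4,35] -> hit [8,35], descend [3, 10]
  N3 x:[6,29] y:[13,38] z:[-4,26] -> hit [13,26], descend [2, 5]
    N2 x:[6,29] y:[13,34] z:[-4,16] -> hit [13,16], descend [4, 8]
      N4 x:[6,15] y:[13,22] z:[11,16] -> hit [13,15] leaf, test {P5(miss), P6@t=13}
      N8 x:[22,29] y:[20,34] z:[-4,16] -> miss, prune
    N5 x:[13,19] y:[24,38] z:[14,26] -> miss, prune
  N10 x:[27,46] y:[8,40] z:[2,35] -> hit [27,35], descend [6, 7]
    N6 x:[27,40] y:[18,40] z:[27,35] -> hit [27,35] leaf, test {P2(miss), P3(miss), P13(miss)}
    N7 x:[27,46] y:[8,32] z:[2,26] -> miss, prune

9 AABB tests over nodes [0, 3, 2, 4, 8, 5, 10, 6, 7]; 2 leaves entered; closest P6.

== RESULT ==
9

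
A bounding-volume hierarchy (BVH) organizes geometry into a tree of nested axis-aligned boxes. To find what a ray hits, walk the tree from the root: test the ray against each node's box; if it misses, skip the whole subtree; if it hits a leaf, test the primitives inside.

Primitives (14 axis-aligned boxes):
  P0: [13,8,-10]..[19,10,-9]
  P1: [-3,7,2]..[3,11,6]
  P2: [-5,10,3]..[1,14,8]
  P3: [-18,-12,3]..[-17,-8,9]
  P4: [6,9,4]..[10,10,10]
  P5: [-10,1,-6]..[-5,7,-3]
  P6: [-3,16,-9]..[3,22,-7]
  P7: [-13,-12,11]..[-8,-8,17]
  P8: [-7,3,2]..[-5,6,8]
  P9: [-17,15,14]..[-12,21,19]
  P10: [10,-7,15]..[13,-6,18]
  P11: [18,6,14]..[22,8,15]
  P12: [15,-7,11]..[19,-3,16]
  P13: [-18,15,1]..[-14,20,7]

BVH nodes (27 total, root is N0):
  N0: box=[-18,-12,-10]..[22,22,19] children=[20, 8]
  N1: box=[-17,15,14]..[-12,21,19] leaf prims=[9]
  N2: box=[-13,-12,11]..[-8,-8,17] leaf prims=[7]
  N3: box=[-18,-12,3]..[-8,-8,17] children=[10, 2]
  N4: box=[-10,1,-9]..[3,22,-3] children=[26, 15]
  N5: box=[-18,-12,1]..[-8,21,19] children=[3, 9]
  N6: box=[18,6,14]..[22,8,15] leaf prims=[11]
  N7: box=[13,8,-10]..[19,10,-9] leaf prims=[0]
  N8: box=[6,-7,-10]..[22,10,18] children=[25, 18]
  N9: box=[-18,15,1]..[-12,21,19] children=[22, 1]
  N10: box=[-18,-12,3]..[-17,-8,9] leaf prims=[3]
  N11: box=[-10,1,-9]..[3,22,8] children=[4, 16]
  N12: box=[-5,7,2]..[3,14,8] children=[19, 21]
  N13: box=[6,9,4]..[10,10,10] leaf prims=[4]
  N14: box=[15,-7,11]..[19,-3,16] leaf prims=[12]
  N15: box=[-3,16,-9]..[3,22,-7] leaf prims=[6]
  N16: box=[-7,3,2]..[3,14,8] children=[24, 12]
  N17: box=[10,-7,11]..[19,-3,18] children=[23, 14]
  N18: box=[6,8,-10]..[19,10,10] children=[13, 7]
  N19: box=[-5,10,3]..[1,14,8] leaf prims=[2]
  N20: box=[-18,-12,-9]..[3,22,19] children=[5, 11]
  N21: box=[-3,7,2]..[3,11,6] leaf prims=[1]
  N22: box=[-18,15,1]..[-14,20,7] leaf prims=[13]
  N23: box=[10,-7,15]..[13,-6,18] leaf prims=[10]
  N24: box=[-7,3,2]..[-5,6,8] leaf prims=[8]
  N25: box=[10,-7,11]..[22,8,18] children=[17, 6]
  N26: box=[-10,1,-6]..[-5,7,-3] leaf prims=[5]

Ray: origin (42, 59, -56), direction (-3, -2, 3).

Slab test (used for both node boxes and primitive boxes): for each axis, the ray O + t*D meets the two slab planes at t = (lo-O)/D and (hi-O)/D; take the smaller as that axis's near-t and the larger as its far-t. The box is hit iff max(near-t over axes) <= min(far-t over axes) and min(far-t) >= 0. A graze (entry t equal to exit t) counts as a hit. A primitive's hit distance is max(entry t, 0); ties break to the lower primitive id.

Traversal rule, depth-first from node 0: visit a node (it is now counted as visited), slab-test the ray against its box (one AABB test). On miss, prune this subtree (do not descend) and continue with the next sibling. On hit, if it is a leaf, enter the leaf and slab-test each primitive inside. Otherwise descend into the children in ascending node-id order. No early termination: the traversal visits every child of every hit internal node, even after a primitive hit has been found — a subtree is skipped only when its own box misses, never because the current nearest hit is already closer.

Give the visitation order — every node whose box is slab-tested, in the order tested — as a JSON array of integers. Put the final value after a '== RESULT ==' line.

Trace the traversal:
N0 x:[20/3,20] y:[37/2,71/2] z:[46/3,25] -> hit [37/2,20], descend [8, 20]
  N8 x:[20/3,12] y:[49/2,33] z:[46/3,74/3] -> miss, prune
  N20 x:[13,20] y:[37/2,71/2] z:[47/3,25] -> hit [37/2,20], descend [5, 11]
    N5 x:[50/3,20] y:[19,71/2] z:[19,25] -> hit [19,20], descend [3, 9]
      N3 x:[50/3,20] y:[67/2,71/2] z:[59/3,73/3] -> miss, prune
      N9 x:[18,20] y:[19,22] z:[19,25] -> hit [19,20], descend [1, 22]
        N1 x:[18,59/3] y:[19,22] z:[70/3,25] -> miss, prune
        N22 x:[56/3,20] y:[39/2,22] z:[19,21] -> hit [39/2,20] leaf, test {P13@t=39/2}
    N11 x:[13,52/3] y:[37/2,29] z:[47/3,64/3] -> miss, prune

Summary -> nodes [0, 8, 20, 5, 3, 9, 1, 22, 11]; box-tests=9; leaf-entries=1; first=P13

== RESULT ==
[0, 8, 20, 5, 3, 9, 1, 22, 11]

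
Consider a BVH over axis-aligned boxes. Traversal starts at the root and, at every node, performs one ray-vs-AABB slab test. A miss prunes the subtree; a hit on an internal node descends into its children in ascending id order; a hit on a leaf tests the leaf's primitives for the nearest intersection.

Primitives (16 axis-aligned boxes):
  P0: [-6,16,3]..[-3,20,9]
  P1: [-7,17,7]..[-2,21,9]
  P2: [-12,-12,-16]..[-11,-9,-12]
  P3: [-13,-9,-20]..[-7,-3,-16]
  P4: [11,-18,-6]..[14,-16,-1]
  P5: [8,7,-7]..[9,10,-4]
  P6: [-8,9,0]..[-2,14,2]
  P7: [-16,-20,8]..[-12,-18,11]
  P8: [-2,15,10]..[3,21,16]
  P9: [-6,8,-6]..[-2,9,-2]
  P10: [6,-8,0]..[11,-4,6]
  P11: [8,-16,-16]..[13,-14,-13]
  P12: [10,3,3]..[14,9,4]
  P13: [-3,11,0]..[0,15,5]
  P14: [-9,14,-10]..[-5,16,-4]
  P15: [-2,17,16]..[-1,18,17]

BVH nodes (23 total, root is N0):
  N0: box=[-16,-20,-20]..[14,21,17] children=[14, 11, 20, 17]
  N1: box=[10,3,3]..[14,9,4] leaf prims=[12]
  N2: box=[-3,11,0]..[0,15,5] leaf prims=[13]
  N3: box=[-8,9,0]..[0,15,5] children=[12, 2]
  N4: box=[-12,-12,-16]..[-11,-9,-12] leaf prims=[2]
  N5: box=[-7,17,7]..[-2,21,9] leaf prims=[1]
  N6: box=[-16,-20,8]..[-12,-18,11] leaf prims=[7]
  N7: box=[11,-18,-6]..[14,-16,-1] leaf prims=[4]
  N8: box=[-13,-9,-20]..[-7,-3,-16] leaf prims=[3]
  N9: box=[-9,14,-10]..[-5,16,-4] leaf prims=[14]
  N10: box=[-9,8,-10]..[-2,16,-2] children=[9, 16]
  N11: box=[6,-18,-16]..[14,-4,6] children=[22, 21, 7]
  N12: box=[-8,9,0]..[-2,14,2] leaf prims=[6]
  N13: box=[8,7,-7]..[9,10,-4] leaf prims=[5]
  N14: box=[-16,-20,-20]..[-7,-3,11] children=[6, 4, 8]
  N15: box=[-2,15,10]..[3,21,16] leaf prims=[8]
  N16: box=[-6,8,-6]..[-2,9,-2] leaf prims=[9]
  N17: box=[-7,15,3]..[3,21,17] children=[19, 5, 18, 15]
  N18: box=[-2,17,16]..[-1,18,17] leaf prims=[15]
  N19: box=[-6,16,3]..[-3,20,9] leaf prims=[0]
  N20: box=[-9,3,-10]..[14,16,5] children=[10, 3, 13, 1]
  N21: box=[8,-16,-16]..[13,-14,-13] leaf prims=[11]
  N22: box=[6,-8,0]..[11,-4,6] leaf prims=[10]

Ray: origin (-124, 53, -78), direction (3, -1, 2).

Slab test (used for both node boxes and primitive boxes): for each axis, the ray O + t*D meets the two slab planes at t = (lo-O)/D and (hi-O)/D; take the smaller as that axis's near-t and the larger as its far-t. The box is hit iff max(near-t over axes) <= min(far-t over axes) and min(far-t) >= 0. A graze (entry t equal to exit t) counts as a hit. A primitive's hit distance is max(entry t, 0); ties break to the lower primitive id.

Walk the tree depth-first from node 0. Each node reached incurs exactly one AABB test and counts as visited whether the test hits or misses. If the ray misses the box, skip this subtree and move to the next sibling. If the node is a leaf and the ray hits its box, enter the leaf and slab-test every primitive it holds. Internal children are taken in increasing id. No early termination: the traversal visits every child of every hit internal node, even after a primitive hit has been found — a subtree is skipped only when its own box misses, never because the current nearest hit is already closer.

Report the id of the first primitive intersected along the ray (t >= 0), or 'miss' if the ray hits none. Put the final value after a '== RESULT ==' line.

Traverse from the root:
N0 x:[36,46] y:[32,73] z:[29,95/2] -> hit [36,46], descend [11, 14, 17, 20]
  N11 x:[130/3,46] y:[57,71] z:[31,42] -> miss, prune
  N14 x:[36,39] y:[56,73] z:[29,89/2] -> miss, prune
  N17 x:[39,127/3] y:[32,38] z:[81/2,95/2] -> miss, prune
  N20 x:[115/3,46] y:[37,50] z:[34,83/2] -> hit [115/3,83/2], descend [1, 3, 10, 13]
    N1 x:[134/3,46] y:[44,50] z:[81/2,41] -> miss, prune
    N3 x:[116/3,124/3] y:[38,44] z:[39,83/2] -> hit [39,124/3], descend [2, 12]
      N2 x:[121/3,124/3] y:[38,42] z:[39,83/2] -> hit [121/3,124/3] leaf, test {P13@t=121/3}
      N12 x:[116/3,122/3] y:[39,44] z:[39,40] -> hit [39,40] leaf, test {P6@t=39}
    N10 x:[115/3,122/3] y:[37,45] z:[34,38] -> miss, prune
    N13 x:[44,133/3] y:[43,46] z:[71/2,37] -> miss, prune

11 AABB tests over nodes [0, 11, 14, 17, 20, 1, 3, 2, 12, 10, 13]; 2 leaves entered; closest P6.

== RESULT ==
6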